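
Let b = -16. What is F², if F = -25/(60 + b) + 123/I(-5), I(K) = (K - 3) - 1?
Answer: 3530641/17424 ≈ 202.63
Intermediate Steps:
I(K) = -4 + K (I(K) = (-3 + K) - 1 = -4 + K)
F = -1879/132 (F = -25/(60 - 16) + 123/(-4 - 5) = -25/44 + 123/(-9) = -25*1/44 + 123*(-⅑) = -25/44 - 41/3 = -1879/132 ≈ -14.235)
F² = (-1879/132)² = 3530641/17424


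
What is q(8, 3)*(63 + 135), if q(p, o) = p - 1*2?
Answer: 1188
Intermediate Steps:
q(p, o) = -2 + p (q(p, o) = p - 2 = -2 + p)
q(8, 3)*(63 + 135) = (-2 + 8)*(63 + 135) = 6*198 = 1188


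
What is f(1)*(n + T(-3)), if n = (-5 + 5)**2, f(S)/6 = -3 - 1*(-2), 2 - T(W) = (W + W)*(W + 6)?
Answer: -120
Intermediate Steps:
T(W) = 2 - 2*W*(6 + W) (T(W) = 2 - (W + W)*(W + 6) = 2 - 2*W*(6 + W))
f(S) = -6 (f(S) = 6*(-3 - 1*(-2)) = 6*(-3 + 2) = 6*(-1) = -6)
n = 0 (n = 0**2 = 0)
f(1)*(n + T(-3)) = -6*(0 + (2 - 12*(-3) - 2*(-3)**2)) = -6*(0 + (2 + 36 - 2*9)) = -6*(0 + (2 + 36 - 18)) = -6*(0 + 20) = -6*20 = -120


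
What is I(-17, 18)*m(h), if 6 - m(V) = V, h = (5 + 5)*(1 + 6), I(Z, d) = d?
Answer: -1152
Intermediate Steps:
h = 70 (h = 10*7 = 70)
m(V) = 6 - V
I(-17, 18)*m(h) = 18*(6 - 1*70) = 18*(6 - 70) = 18*(-64) = -1152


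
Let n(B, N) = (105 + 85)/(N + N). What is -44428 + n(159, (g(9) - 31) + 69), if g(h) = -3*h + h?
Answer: -177693/4 ≈ -44423.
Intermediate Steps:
g(h) = -2*h
n(B, N) = 95/N (n(B, N) = 190/((2*N)) = 190*(1/(2*N)) = 95/N)
-44428 + n(159, (g(9) - 31) + 69) = -44428 + 95/((-2*9 - 31) + 69) = -44428 + 95/((-18 - 31) + 69) = -44428 + 95/(-49 + 69) = -44428 + 95/20 = -44428 + 95*(1/20) = -44428 + 19/4 = -177693/4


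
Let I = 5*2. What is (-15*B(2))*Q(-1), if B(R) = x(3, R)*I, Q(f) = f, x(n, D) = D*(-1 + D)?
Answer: 300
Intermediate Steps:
I = 10
B(R) = 10*R*(-1 + R) (B(R) = (R*(-1 + R))*10 = 10*R*(-1 + R))
(-15*B(2))*Q(-1) = -150*2*(-1 + 2)*(-1) = -150*2*(-1) = -15*20*(-1) = -300*(-1) = 300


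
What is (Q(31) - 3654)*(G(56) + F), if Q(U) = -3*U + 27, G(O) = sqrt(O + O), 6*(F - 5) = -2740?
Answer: 1680200 - 14880*sqrt(7) ≈ 1.6408e+6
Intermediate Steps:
F = -1355/3 (F = 5 + (1/6)*(-2740) = 5 - 1370/3 = -1355/3 ≈ -451.67)
G(O) = sqrt(2)*sqrt(O) (G(O) = sqrt(2*O) = sqrt(2)*sqrt(O))
Q(U) = 27 - 3*U
(Q(31) - 3654)*(G(56) + F) = ((27 - 3*31) - 3654)*(sqrt(2)*sqrt(56) - 1355/3) = ((27 - 93) - 3654)*(sqrt(2)*(2*sqrt(14)) - 1355/3) = (-66 - 3654)*(4*sqrt(7) - 1355/3) = -3720*(-1355/3 + 4*sqrt(7)) = 1680200 - 14880*sqrt(7)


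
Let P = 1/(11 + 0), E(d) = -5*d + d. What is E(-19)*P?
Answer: 76/11 ≈ 6.9091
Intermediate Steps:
E(d) = -4*d
P = 1/11 ≈ 0.090909
E(-19)*P = -4*(-19)*(1/11) = 76*(1/11) = 76/11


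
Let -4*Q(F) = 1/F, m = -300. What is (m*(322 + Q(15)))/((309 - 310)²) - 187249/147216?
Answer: -14220516769/147216 ≈ -96596.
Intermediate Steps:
Q(F) = -1/(4*F)
(m*(322 + Q(15)))/((309 - 310)²) - 187249/147216 = (-300*(322 - ¼/15))/((309 - 310)²) - 187249/147216 = (-300*(322 - ¼*1/15))/((-1)²) - 187249*1/147216 = -300*(322 - 1/60)/1 - 187249/147216 = -300*19319/60*1 - 187249/147216 = -96595*1 - 187249/147216 = -96595 - 187249/147216 = -14220516769/147216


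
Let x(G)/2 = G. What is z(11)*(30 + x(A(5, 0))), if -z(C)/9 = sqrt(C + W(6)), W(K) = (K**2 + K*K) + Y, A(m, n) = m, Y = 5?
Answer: -720*sqrt(22) ≈ -3377.1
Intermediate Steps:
x(G) = 2*G
W(K) = 5 + 2*K**2 (W(K) = (K**2 + K*K) + 5 = (K**2 + K**2) + 5 = 2*K**2 + 5 = 5 + 2*K**2)
z(C) = -9*sqrt(77 + C) (z(C) = -9*sqrt(C + (5 + 2*6**2)) = -9*sqrt(C + (5 + 2*36)) = -9*sqrt(C + (5 + 72)) = -9*sqrt(C + 77) = -9*sqrt(77 + C))
z(11)*(30 + x(A(5, 0))) = (-9*sqrt(77 + 11))*(30 + 2*5) = (-18*sqrt(22))*(30 + 10) = -18*sqrt(22)*40 = -720*sqrt(22)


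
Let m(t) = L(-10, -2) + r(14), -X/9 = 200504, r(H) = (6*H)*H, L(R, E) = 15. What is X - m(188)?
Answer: -1805727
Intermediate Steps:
r(H) = 6*H²
X = -1804536 (X = -9*200504 = -1804536)
m(t) = 1191 (m(t) = 15 + 6*14² = 15 + 6*196 = 15 + 1176 = 1191)
X - m(188) = -1804536 - 1*1191 = -1804536 - 1191 = -1805727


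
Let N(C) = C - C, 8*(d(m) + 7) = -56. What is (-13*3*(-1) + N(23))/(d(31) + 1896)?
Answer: 39/1882 ≈ 0.020723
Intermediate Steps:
d(m) = -14 (d(m) = -7 + (1/8)*(-56) = -7 - 7 = -14)
N(C) = 0
(-13*3*(-1) + N(23))/(d(31) + 1896) = (-13*3*(-1) + 0)/(-14 + 1896) = (-39*(-1) + 0)/1882 = (39 + 0)*(1/1882) = 39*(1/1882) = 39/1882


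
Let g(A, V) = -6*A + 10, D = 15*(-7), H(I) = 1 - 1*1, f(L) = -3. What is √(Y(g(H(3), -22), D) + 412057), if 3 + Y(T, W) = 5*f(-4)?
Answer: √412039 ≈ 641.90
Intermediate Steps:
H(I) = 0 (H(I) = 1 - 1 = 0)
D = -105
g(A, V) = 10 - 6*A
Y(T, W) = -18 (Y(T, W) = -3 + 5*(-3) = -3 - 15 = -18)
√(Y(g(H(3), -22), D) + 412057) = √(-18 + 412057) = √412039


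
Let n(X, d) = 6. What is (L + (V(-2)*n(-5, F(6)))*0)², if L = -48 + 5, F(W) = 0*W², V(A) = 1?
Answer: 1849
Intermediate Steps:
F(W) = 0
L = -43
(L + (V(-2)*n(-5, F(6)))*0)² = (-43 + (1*6)*0)² = (-43 + 6*0)² = (-43 + 0)² = (-43)² = 1849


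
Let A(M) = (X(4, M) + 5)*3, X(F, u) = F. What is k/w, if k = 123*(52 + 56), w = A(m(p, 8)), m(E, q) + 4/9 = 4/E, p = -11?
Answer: 492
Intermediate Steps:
m(E, q) = -4/9 + 4/E
A(M) = 27 (A(M) = (4 + 5)*3 = 9*3 = 27)
w = 27
k = 13284 (k = 123*108 = 13284)
k/w = 13284/27 = 13284*(1/27) = 492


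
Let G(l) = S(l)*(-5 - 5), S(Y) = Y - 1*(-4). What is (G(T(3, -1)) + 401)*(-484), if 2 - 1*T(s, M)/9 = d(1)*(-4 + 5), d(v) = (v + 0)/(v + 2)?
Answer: -102124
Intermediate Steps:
d(v) = v/(2 + v)
T(s, M) = 15 (T(s, M) = 18 - 9*1/(2 + 1)*(-4 + 5) = 18 - 9*1/3 = 18 - 9*1*(⅓) = 18 - 3 = 15)
S(Y) = 4 + Y (S(Y) = Y + 4 = 4 + Y)
G(l) = -40 - 10*l (G(l) = (4 + l)*(-5 - 5) = (4 + l)*(-10) = -40 - 10*l)
(G(T(3, -1)) + 401)*(-484) = ((-40 - 10*15) + 401)*(-484) = ((-40 - 150) + 401)*(-484) = (-190 + 401)*(-484) = 211*(-484) = -102124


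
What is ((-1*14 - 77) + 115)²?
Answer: 576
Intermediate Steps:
((-1*14 - 77) + 115)² = ((-14 - 77) + 115)² = (-91 + 115)² = 24² = 576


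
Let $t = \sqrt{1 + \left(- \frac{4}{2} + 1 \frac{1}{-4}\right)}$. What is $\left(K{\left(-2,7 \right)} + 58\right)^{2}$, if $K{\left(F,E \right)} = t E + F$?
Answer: $\frac{12299}{4} + 392 i \sqrt{5} \approx 3074.8 + 876.54 i$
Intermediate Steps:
$t = \frac{i \sqrt{5}}{2}$ ($t = \sqrt{1 + \left(\left(-4\right) \frac{1}{2} + 1 \left(- \frac{1}{4}\right)\right)} = \sqrt{1 - \frac{9}{4}} = \sqrt{- \frac{5}{4}} = \frac{i \sqrt{5}}{2} \approx 1.118 i$)
$K{\left(F,E \right)} = F + \frac{i E \sqrt{5}}{2}$ ($K{\left(F,E \right)} = \frac{i \sqrt{5}}{2} E + F = \frac{i E \sqrt{5}}{2} + F = F + \frac{i E \sqrt{5}}{2}$)
$\left(K{\left(-2,7 \right)} + 58\right)^{2} = \left(\left(-2 + \frac{1}{2} i 7 \sqrt{5}\right) + 58\right)^{2} = \left(\left(-2 + \frac{7 i \sqrt{5}}{2}\right) + 58\right)^{2} = \left(56 + \frac{7 i \sqrt{5}}{2}\right)^{2}$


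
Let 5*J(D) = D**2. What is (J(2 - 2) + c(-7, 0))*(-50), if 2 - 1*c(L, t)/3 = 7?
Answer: 750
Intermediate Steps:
c(L, t) = -15 (c(L, t) = 6 - 3*7 = 6 - 21 = -15)
J(D) = D**2/5
(J(2 - 2) + c(-7, 0))*(-50) = ((2 - 2)**2/5 - 15)*(-50) = ((1/5)*0**2 - 15)*(-50) = ((1/5)*0 - 15)*(-50) = (0 - 15)*(-50) = -15*(-50) = 750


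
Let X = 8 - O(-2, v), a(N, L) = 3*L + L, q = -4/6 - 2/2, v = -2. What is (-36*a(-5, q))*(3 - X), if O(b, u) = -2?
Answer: -1680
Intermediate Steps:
q = -5/3 (q = -4*⅙ - 2*½ = -⅔ - 1 = -5/3 ≈ -1.6667)
a(N, L) = 4*L
X = 10 (X = 8 - 1*(-2) = 8 + 2 = 10)
(-36*a(-5, q))*(3 - X) = (-144*(-5)/3)*(3 - 1*10) = (-36*(-20/3))*(3 - 10) = 240*(-7) = -1680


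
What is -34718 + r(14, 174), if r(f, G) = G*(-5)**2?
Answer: -30368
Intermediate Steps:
r(f, G) = 25*G (r(f, G) = G*25 = 25*G)
-34718 + r(14, 174) = -34718 + 25*174 = -34718 + 4350 = -30368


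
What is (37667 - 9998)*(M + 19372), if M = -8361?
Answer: 304663359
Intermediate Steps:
(37667 - 9998)*(M + 19372) = (37667 - 9998)*(-8361 + 19372) = 27669*11011 = 304663359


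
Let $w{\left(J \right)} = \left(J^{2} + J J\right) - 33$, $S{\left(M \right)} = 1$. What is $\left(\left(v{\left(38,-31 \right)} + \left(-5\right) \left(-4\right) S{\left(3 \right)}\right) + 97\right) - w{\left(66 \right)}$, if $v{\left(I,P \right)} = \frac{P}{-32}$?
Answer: $- \frac{273953}{32} \approx -8561.0$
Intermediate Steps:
$v{\left(I,P \right)} = - \frac{P}{32}$ ($v{\left(I,P \right)} = P \left(- \frac{1}{32}\right) = - \frac{P}{32}$)
$w{\left(J \right)} = -33 + 2 J^{2}$ ($w{\left(J \right)} = \left(J^{2} + J^{2}\right) - 33 = 2 J^{2} - 33 = -33 + 2 J^{2}$)
$\left(\left(v{\left(38,-31 \right)} + \left(-5\right) \left(-4\right) S{\left(3 \right)}\right) + 97\right) - w{\left(66 \right)} = \left(\left(\left(- \frac{1}{32}\right) \left(-31\right) + \left(-5\right) \left(-4\right) 1\right) + 97\right) - \left(-33 + 2 \cdot 66^{2}\right) = \left(\left(\frac{31}{32} + 20 \cdot 1\right) + 97\right) - \left(-33 + 2 \cdot 4356\right) = \left(\left(\frac{31}{32} + 20\right) + 97\right) - \left(-33 + 8712\right) = \left(\frac{671}{32} + 97\right) - 8679 = \frac{3775}{32} - 8679 = - \frac{273953}{32}$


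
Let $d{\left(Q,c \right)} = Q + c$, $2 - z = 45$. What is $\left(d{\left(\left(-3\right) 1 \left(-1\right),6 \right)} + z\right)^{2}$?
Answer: $1156$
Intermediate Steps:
$z = -43$ ($z = 2 - 45 = -43$)
$\left(d{\left(\left(-3\right) 1 \left(-1\right),6 \right)} + z\right)^{2} = \left(\left(\left(-3\right) 1 \left(-1\right) + 6\right) - 43\right)^{2} = \left(\left(\left(-3\right) \left(-1\right) + 6\right) - 43\right)^{2} = \left(\left(3 + 6\right) - 43\right)^{2} = \left(9 - 43\right)^{2} = \left(-34\right)^{2} = 1156$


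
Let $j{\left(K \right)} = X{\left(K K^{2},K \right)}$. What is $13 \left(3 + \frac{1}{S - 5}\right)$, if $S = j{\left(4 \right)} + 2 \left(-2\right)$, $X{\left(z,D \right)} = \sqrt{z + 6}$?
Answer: $\frac{312}{11} - \frac{13 \sqrt{70}}{11} \approx 18.476$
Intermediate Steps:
$X{\left(z,D \right)} = \sqrt{6 + z}$
$j{\left(K \right)} = \sqrt{6 + K^{3}}$ ($j{\left(K \right)} = \sqrt{6 + K K^{2}} = \sqrt{6 + K^{3}}$)
$S = -4 + \sqrt{70}$ ($S = \sqrt{6 + 4^{3}} + 2 \left(-2\right) = \sqrt{6 + 64} - 4 = \sqrt{70} - 4 = -4 + \sqrt{70} \approx 4.3666$)
$13 \left(3 + \frac{1}{S - 5}\right) = 13 \left(3 + \frac{1}{\left(-4 + \sqrt{70}\right) - 5}\right) = 13 \left(3 + \frac{1}{-9 + \sqrt{70}}\right) = 39 + \frac{13}{-9 + \sqrt{70}}$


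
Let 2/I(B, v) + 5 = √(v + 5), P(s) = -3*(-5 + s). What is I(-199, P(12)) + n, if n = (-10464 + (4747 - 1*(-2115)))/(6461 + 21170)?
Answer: -423992/1132871 - 8*I/41 ≈ -0.37426 - 0.19512*I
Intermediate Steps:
P(s) = 15 - 3*s
n = -3602/27631 (n = (-10464 + (4747 + 2115))/27631 = (-10464 + 6862)*(1/27631) = -3602*1/27631 = -3602/27631 ≈ -0.13036)
I(B, v) = 2/(-5 + √(5 + v)) (I(B, v) = 2/(-5 + √(v + 5)) = 2/(-5 + √(5 + v)))
I(-199, P(12)) + n = 2/(-5 + √(5 + (15 - 3*12))) - 3602/27631 = 2/(-5 + √(5 + (15 - 36))) - 3602/27631 = 2/(-5 + √(5 - 21)) - 3602/27631 = 2/(-5 + √(-16)) - 3602/27631 = 2/(-5 + 4*I) - 3602/27631 = 2*((-5 - 4*I)/41) - 3602/27631 = 2*(-5 - 4*I)/41 - 3602/27631 = -3602/27631 + 2*(-5 - 4*I)/41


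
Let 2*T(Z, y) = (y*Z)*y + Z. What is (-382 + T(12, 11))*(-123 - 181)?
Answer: -106400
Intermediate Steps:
T(Z, y) = Z/2 + Z*y²/2 (T(Z, y) = ((y*Z)*y + Z)/2 = ((Z*y)*y + Z)/2 = (Z*y² + Z)/2 = (Z + Z*y²)/2 = Z/2 + Z*y²/2)
(-382 + T(12, 11))*(-123 - 181) = (-382 + (½)*12*(1 + 11²))*(-123 - 181) = (-382 + (½)*12*(1 + 121))*(-304) = (-382 + (½)*12*122)*(-304) = (-382 + 732)*(-304) = 350*(-304) = -106400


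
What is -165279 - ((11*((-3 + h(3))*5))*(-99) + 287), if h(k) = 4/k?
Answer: -174641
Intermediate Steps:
-165279 - ((11*((-3 + h(3))*5))*(-99) + 287) = -165279 - ((11*((-3 + 4/3)*5))*(-99) + 287) = -165279 - ((11*(-5/3*5))*(-99) + 287) = -165279 - ((11*(-25/3))*(-99) + 287) = -165279 - (-275/3*(-99) + 287) = -165279 - (9075 + 287) = -165279 - 1*9362 = -165279 - 9362 = -174641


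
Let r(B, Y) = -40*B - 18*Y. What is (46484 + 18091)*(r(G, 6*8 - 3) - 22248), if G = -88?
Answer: -1261666350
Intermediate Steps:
(46484 + 18091)*(r(G, 6*8 - 3) - 22248) = (46484 + 18091)*((-40*(-88) - 18*(6*8 - 3)) - 22248) = 64575*((3520 - 18*(48 - 3)) - 22248) = 64575*((3520 - 18*45) - 22248) = 64575*((3520 - 810) - 22248) = 64575*(2710 - 22248) = 64575*(-19538) = -1261666350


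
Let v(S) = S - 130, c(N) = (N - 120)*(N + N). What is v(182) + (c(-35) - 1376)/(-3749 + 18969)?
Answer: 400457/7610 ≈ 52.622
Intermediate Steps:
c(N) = 2*N*(-120 + N) (c(N) = (-120 + N)*(2*N) = 2*N*(-120 + N))
v(S) = -130 + S
v(182) + (c(-35) - 1376)/(-3749 + 18969) = (-130 + 182) + (2*(-35)*(-120 - 35) - 1376)/(-3749 + 18969) = 52 + (2*(-35)*(-155) - 1376)/15220 = 52 + (10850 - 1376)*(1/15220) = 52 + 9474*(1/15220) = 52 + 4737/7610 = 400457/7610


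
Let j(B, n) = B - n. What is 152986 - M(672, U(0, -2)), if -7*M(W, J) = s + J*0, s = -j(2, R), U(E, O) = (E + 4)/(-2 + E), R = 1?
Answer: 1070901/7 ≈ 1.5299e+5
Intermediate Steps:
U(E, O) = (4 + E)/(-2 + E)
s = -1 (s = -(2 - 1*1) = -(2 - 1) = -1*1 = -1)
M(W, J) = ⅐ (M(W, J) = -(-1 + J*0)/7 = -(-1 + 0)/7 = -⅐*(-1) = ⅐)
152986 - M(672, U(0, -2)) = 152986 - 1*⅐ = 152986 - ⅐ = 1070901/7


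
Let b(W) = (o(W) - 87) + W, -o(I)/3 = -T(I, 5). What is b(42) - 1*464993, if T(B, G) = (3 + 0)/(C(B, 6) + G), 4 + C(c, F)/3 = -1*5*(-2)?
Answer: -10695865/23 ≈ -4.6504e+5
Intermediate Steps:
C(c, F) = 18 (C(c, F) = -12 + 3*(-1*5*(-2)) = -12 + 3*(-5*(-2)) = -12 + 3*10 = -12 + 30 = 18)
T(B, G) = 3/(18 + G) (T(B, G) = (3 + 0)/(18 + G) = 3/(18 + G))
o(I) = 9/23 (o(I) = -(-3)*3/(18 + 5) = -(-3)*3/23 = -3*(-3/23) = 9/23)
b(W) = -1992/23 + W (b(W) = (9/23 - 87) + W = -1992/23 + W)
b(42) - 1*464993 = (-1992/23 + 42) - 1*464993 = -1026/23 - 464993 = -10695865/23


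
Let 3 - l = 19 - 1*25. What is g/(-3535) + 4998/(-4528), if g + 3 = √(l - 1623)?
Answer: -8827173/8003240 - I*√1614/3535 ≈ -1.1029 - 0.011365*I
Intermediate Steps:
l = 9 (l = 3 - (19 - 1*25) = 3 - (19 - 25) = 3 - 1*(-6) = 3 + 6 = 9)
g = -3 + I*√1614 (g = -3 + √(9 - 1623) = -3 + √(-1614) = -3 + I*√1614 ≈ -3.0 + 40.175*I)
g/(-3535) + 4998/(-4528) = (-3 + I*√1614)/(-3535) + 4998/(-4528) = (-3 + I*√1614)*(-1/3535) + 4998*(-1/4528) = (3/3535 - I*√1614/3535) - 2499/2264 = -8827173/8003240 - I*√1614/3535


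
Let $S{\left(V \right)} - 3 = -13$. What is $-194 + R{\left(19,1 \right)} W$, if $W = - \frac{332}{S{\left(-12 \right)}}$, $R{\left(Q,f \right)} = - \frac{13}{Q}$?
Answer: $- \frac{20588}{95} \approx -216.72$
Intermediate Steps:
$S{\left(V \right)} = -10$ ($S{\left(V \right)} = 3 - 13 = -10$)
$W = \frac{166}{5}$ ($W = - \frac{332}{-10} = \left(-332\right) \left(- \frac{1}{10}\right) = \frac{166}{5} \approx 33.2$)
$-194 + R{\left(19,1 \right)} W = -194 + - \frac{13}{19} \cdot \frac{166}{5} = -194 + \left(-13\right) \frac{1}{19} \cdot \frac{166}{5} = -194 - \frac{2158}{95} = - \frac{20588}{95}$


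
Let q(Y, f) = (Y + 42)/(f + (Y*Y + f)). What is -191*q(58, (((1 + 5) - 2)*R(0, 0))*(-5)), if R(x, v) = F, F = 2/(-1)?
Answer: -4775/861 ≈ -5.5459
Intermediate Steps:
F = -2 (F = 2*(-1) = -2)
R(x, v) = -2
q(Y, f) = (42 + Y)/(Y² + 2*f) (q(Y, f) = (42 + Y)/(f + (Y² + f)) = (42 + Y)/(f + (f + Y²)) = (42 + Y)/(Y² + 2*f))
-191*q(58, (((1 + 5) - 2)*R(0, 0))*(-5)) = -191*(42 + 58)/(58² + 2*((((1 + 5) - 2)*(-2))*(-5))) = -191*100/(3364 + 2*(((6 - 2)*(-2))*(-5))) = -191*100/(3364 + 2*((4*(-2))*(-5))) = -191*100/(3364 + 2*(-8*(-5))) = -191*100/(3364 + 2*40) = -191*100/(3364 + 80) = -191*100/3444 = -191*25/861 = -4775/861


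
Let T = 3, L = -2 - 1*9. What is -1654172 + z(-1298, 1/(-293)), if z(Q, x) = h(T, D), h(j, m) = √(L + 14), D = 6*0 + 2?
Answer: -1654172 + √3 ≈ -1.6542e+6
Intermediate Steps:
L = -11 (L = -2 - 9 = -11)
D = 2 (D = 0 + 2 = 2)
h(j, m) = √3 (h(j, m) = √(-11 + 14) = √3)
z(Q, x) = √3
-1654172 + z(-1298, 1/(-293)) = -1654172 + √3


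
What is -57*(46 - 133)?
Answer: 4959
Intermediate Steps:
-57*(46 - 133) = -57*(-87) = 4959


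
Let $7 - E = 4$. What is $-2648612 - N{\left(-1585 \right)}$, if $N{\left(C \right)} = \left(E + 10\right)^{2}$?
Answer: $-2648781$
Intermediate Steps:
$E = 3$ ($E = 7 - 4 = 3$)
$N{\left(C \right)} = 169$ ($N{\left(C \right)} = \left(3 + 10\right)^{2} = 13^{2} = 169$)
$-2648612 - N{\left(-1585 \right)} = -2648612 - 169 = -2648781$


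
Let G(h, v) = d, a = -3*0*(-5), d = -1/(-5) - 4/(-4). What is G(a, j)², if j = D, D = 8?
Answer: 36/25 ≈ 1.4400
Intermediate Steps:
d = 6/5 (d = -1*(-⅕) - 4*(-¼) = ⅕ + 1 = 6/5 ≈ 1.2000)
a = 0 (a = 0*(-5) = 0)
j = 8
G(h, v) = 6/5
G(a, j)² = (6/5)² = 36/25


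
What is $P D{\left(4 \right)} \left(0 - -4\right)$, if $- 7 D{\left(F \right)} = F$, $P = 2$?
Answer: $- \frac{32}{7} \approx -4.5714$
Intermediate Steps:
$D{\left(F \right)} = - \frac{F}{7}$
$P D{\left(4 \right)} \left(0 - -4\right) = 2 \left(\left(- \frac{1}{7}\right) 4\right) \left(0 - -4\right) = 2 \left(- \frac{4}{7}\right) \left(0 + 4\right) = \left(- \frac{8}{7}\right) 4 = - \frac{32}{7}$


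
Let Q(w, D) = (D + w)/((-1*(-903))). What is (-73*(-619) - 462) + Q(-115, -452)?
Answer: 1923148/43 ≈ 44724.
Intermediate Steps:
Q(w, D) = D/903 + w/903 (Q(w, D) = (D + w)/903 = (D + w)*(1/903) = D/903 + w/903)
(-73*(-619) - 462) + Q(-115, -452) = (-73*(-619) - 462) + ((1/903)*(-452) + (1/903)*(-115)) = (45187 - 462) + (-452/903 - 115/903) = 44725 - 27/43 = 1923148/43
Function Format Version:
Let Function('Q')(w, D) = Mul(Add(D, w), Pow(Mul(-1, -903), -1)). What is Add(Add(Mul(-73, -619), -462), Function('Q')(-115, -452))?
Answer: Rational(1923148, 43) ≈ 44724.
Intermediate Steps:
Function('Q')(w, D) = Add(Mul(Rational(1, 903), D), Mul(Rational(1, 903), w)) (Function('Q')(w, D) = Mul(Add(D, w), Pow(903, -1)) = Mul(Add(D, w), Rational(1, 903)) = Add(Mul(Rational(1, 903), D), Mul(Rational(1, 903), w)))
Add(Add(Mul(-73, -619), -462), Function('Q')(-115, -452)) = Add(Add(Mul(-73, -619), -462), Add(Mul(Rational(1, 903), -452), Mul(Rational(1, 903), -115))) = Add(Add(45187, -462), Add(Rational(-452, 903), Rational(-115, 903))) = Add(44725, Rational(-27, 43)) = Rational(1923148, 43)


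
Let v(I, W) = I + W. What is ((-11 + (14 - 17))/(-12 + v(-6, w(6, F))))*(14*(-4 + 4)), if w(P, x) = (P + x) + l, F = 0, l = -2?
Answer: 0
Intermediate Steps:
w(P, x) = -2 + P + x (w(P, x) = (P + x) - 2 = -2 + P + x)
((-11 + (14 - 17))/(-12 + v(-6, w(6, F))))*(14*(-4 + 4)) = ((-11 + (14 - 17))/(-12 + (-6 + (-2 + 6 + 0))))*(14*(-4 + 4)) = ((-11 - 3)/(-12 + (-6 + 4)))*(14*0) = -14/(-12 - 2)*0 = -14/(-14)*0 = -14*(-1/14)*0 = 1*0 = 0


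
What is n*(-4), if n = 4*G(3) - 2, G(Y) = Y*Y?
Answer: -136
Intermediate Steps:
G(Y) = Y²
n = 34 (n = 4*3² - 2 = 4*9 - 2 = 36 - 2 = 34)
n*(-4) = 34*(-4) = -136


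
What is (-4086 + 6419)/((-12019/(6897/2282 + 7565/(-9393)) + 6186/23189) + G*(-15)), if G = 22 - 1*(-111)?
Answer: -2570839339327967/8172157882541145 ≈ -0.31459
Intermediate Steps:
G = 133 (G = 22 + 111 = 133)
(-4086 + 6419)/((-12019/(6897/2282 + 7565/(-9393)) + 6186/23189) + G*(-15)) = (-4086 + 6419)/((-12019/(6897/2282 + 7565/(-9393)) + 6186/23189) + 133*(-15)) = 2333/((-12019/(6897*(1/2282) + 7565*(-1/9393)) + 6186*(1/23189)) - 1995) = 2333/((-12019/(6897/2282 - 7565/9393) + 6186/23189) - 1995) = 2333/((-12019/47520191/21434826 + 6186/23189) - 1995) = 2333/((-12019*21434826/47520191 + 6186/23189) - 1995) = 2333/((-257625173694/47520191 + 6186/23189) - 1995) = 2333/(-5973776192888640/1101945709099 - 1995) = 2333/(-8172157882541145/1101945709099) = 2333*(-1101945709099/8172157882541145) = -2570839339327967/8172157882541145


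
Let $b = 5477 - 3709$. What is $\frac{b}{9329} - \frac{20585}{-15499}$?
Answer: $\frac{219439697}{144590171} \approx 1.5177$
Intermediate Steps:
$b = 1768$
$\frac{b}{9329} - \frac{20585}{-15499} = \frac{1768}{9329} - \frac{20585}{-15499} = 1768 \cdot \frac{1}{9329} - - \frac{20585}{15499} = \frac{1768}{9329} + \frac{20585}{15499} = \frac{219439697}{144590171}$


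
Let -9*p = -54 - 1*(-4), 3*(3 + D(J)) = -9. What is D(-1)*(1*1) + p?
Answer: -4/9 ≈ -0.44444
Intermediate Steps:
D(J) = -6 (D(J) = -3 + (⅓)*(-9) = -3 - 3 = -6)
p = 50/9 (p = -(-54 - 1*(-4))/9 = -(-54 + 4)/9 = -⅑*(-50) = 50/9 ≈ 5.5556)
D(-1)*(1*1) + p = -6 + 50/9 = -4/9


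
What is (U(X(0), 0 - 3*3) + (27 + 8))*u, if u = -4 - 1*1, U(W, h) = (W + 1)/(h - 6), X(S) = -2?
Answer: -526/3 ≈ -175.33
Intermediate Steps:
U(W, h) = (1 + W)/(-6 + h)
u = -5 (u = -4 - 1 = -5)
(U(X(0), 0 - 3*3) + (27 + 8))*u = ((1 - 2)/(-6 + (0 - 3*3)) + (27 + 8))*(-5) = (-1/(-6 + (0 - 9)) + 35)*(-5) = (-1/(-6 - 9) + 35)*(-5) = (-1/(-15) + 35)*(-5) = (-1/15*(-1) + 35)*(-5) = (1/15 + 35)*(-5) = (526/15)*(-5) = -526/3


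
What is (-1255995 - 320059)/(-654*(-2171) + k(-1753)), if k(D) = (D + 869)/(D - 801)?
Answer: -1006310479/906564230 ≈ -1.1100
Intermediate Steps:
k(D) = (869 + D)/(-801 + D)
(-1255995 - 320059)/(-654*(-2171) + k(-1753)) = (-1255995 - 320059)/(-654*(-2171) + (869 - 1753)/(-801 - 1753)) = -1576054/(1419834 - 884/(-2554)) = -1576054/(1419834 - 1/2554*(-884)) = -1576054/(1419834 + 442/1277) = -1576054/1813128460/1277 = -1576054*1277/1813128460 = -1006310479/906564230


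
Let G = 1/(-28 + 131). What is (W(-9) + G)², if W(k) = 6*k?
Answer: 30924721/10609 ≈ 2915.0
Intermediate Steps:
G = 1/103 ≈ 0.0097087
(W(-9) + G)² = (6*(-9) + 1/103)² = (-54 + 1/103)² = (-5561/103)² = 30924721/10609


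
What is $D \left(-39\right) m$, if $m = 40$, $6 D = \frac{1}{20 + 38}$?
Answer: $- \frac{130}{29} \approx -4.4828$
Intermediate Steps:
$D = \frac{1}{348}$ ($D = \frac{1}{6 \left(20 + 38\right)} = \frac{1}{6 \cdot 58} = \frac{1}{6} \cdot \frac{1}{58} = \frac{1}{348} \approx 0.0028736$)
$D \left(-39\right) m = \frac{1}{348} \left(-39\right) 40 = \left(- \frac{13}{116}\right) 40 = - \frac{130}{29}$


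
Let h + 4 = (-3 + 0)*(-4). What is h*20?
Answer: 160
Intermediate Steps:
h = 8 (h = -4 + (-3 + 0)*(-4) = -4 - 3*(-4) = -4 + 12 = 8)
h*20 = 8*20 = 160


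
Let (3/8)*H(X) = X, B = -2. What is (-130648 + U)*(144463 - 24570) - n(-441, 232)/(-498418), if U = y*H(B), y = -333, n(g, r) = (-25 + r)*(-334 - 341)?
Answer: -7700982102338653/498418 ≈ -1.5451e+10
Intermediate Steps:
H(X) = 8*X/3
n(g, r) = 16875 - 675*r (n(g, r) = (-25 + r)*(-675) = 16875 - 675*r)
U = 1776 (U = -888*(-2) = -333*(-16/3) = 1776)
(-130648 + U)*(144463 - 24570) - n(-441, 232)/(-498418) = (-130648 + 1776)*(144463 - 24570) - (16875 - 675*232)/(-498418) = -128872*119893 - (16875 - 156600)*(-1)/498418 = -15450850696 - (-139725)*(-1)/498418 = -15450850696 - 1*139725/498418 = -15450850696 - 139725/498418 = -7700982102338653/498418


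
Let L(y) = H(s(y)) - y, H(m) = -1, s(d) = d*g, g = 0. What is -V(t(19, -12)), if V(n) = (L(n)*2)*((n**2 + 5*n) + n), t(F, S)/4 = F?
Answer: 959728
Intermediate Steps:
s(d) = 0 (s(d) = d*0 = 0)
t(F, S) = 4*F
L(y) = -1 - y
V(n) = (-2 - 2*n)*(n**2 + 6*n) (V(n) = ((-1 - n)*2)*((n**2 + 5*n) + n) = (-2 - 2*n)*(n**2 + 6*n))
-V(t(19, -12)) = -(-2)*4*19*(1 + 4*19)*(6 + 4*19) = -(-2)*76*(1 + 76)*(6 + 76) = -(-2)*76*77*82 = -1*(-959728) = 959728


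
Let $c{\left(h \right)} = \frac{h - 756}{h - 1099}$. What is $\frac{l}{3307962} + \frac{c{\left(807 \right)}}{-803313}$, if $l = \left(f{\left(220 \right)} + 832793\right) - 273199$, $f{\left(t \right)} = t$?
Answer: $\frac{3631278163}{21457331796} \approx 0.16923$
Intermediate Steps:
$c{\left(h \right)} = \frac{-756 + h}{-1099 + h}$
$l = 559814$ ($l = \left(220 + 832793\right) - 273199 = 833013 - 273199 = 559814$)
$\frac{l}{3307962} + \frac{c{\left(807 \right)}}{-803313} = \frac{559814}{3307962} + \frac{\frac{1}{-1099 + 807} \left(-756 + 807\right)}{-803313} = 559814 \cdot \frac{1}{3307962} + \frac{1}{-292} \cdot 51 \left(- \frac{1}{803313}\right) = \frac{6827}{40341} + \left(- \frac{1}{292}\right) 51 \left(- \frac{1}{803313}\right) = \frac{6827}{40341} - - \frac{17}{78189132} = \frac{6827}{40341} + \frac{17}{78189132} = \frac{3631278163}{21457331796}$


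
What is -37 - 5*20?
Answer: -137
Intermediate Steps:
-37 - 5*20 = -37 - 100 = -137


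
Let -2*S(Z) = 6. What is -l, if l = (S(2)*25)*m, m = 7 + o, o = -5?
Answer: 150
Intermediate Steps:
m = 2 (m = 7 - 5 = 2)
S(Z) = -3 (S(Z) = -½*6 = -3)
l = -150 (l = -3*25*2 = -75*2 = -150)
-l = -1*(-150) = 150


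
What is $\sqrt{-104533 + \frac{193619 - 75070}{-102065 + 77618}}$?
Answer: $\frac{40 i \sqrt{39048533031}}{24447} \approx 323.32 i$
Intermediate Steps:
$\sqrt{-104533 + \frac{193619 - 75070}{-102065 + 77618}} = \sqrt{-104533 + \frac{118549}{-24447}} = \sqrt{-104533 + 118549 \left(- \frac{1}{24447}\right)} = \sqrt{-104533 - \frac{118549}{24447}} = \sqrt{- \frac{2555636800}{24447}} = \frac{40 i \sqrt{39048533031}}{24447}$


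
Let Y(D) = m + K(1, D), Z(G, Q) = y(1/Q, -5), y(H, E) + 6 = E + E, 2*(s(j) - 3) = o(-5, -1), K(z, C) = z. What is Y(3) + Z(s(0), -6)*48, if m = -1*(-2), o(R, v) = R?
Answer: -765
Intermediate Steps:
s(j) = ½ (s(j) = 3 + (½)*(-5) = 3 - 5/2 = ½)
m = 2
y(H, E) = -6 + 2*E (y(H, E) = -6 + (E + E) = -6 + 2*E)
Z(G, Q) = -16 (Z(G, Q) = -6 + 2*(-5) = -6 - 10 = -16)
Y(D) = 3 (Y(D) = 2 + 1 = 3)
Y(3) + Z(s(0), -6)*48 = 3 - 16*48 = 3 - 768 = -765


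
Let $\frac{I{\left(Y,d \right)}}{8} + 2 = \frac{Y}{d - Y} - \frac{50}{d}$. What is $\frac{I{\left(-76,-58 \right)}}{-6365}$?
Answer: $\frac{11192}{1661265} \approx 0.006737$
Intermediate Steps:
$I{\left(Y,d \right)} = -16 - \frac{400}{d} + \frac{8 Y}{d - Y}$ ($I{\left(Y,d \right)} = -16 + 8 \left(\frac{Y}{d - Y} - \frac{50}{d}\right) = -16 + 8 \left(- \frac{50}{d} + \frac{Y}{d - Y}\right) = -16 + \left(- \frac{400}{d} + \frac{8 Y}{d - Y}\right) = -16 - \frac{400}{d} + \frac{8 Y}{d - Y}$)
$\frac{I{\left(-76,-58 \right)}}{-6365} = \frac{8 \frac{1}{-58} \frac{1}{-76 - -58} \left(\left(-50\right) \left(-76\right) + 2 \left(-58\right)^{2} + 50 \left(-58\right) - \left(-228\right) \left(-58\right)\right)}{-6365} = 8 \left(- \frac{1}{58}\right) \frac{1}{-76 + 58} \left(3800 + 2 \cdot 3364 - 2900 - 13224\right) \left(- \frac{1}{6365}\right) = 8 \left(- \frac{1}{58}\right) \frac{1}{-18} \left(3800 + 6728 - 2900 - 13224\right) \left(- \frac{1}{6365}\right) = 8 \left(- \frac{1}{58}\right) \left(- \frac{1}{18}\right) \left(-5596\right) \left(- \frac{1}{6365}\right) = \left(- \frac{11192}{261}\right) \left(- \frac{1}{6365}\right) = \frac{11192}{1661265}$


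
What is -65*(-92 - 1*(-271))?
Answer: -11635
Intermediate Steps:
-65*(-92 - 1*(-271)) = -65*(-92 + 271) = -65*179 = -11635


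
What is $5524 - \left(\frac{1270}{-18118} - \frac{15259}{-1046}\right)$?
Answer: $\frac{52206277065}{9475714} \approx 5509.5$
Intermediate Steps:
$5524 - \left(\frac{1270}{-18118} - \frac{15259}{-1046}\right) = 5524 - \left(1270 \left(- \frac{1}{18118}\right) - - \frac{15259}{1046}\right) = 5524 - \left(- \frac{635}{9059} + \frac{15259}{1046}\right) = 5524 - \frac{137567071}{9475714} = \frac{52206277065}{9475714}$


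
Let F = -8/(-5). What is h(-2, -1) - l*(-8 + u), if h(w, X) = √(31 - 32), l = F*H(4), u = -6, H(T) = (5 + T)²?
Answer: 9072/5 + I ≈ 1814.4 + 1.0*I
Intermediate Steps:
F = 8/5 (F = -8*(-⅕) = 8/5 ≈ 1.6000)
l = 648/5 (l = 8*(5 + 4)²/5 = (8/5)*9² = (8/5)*81 = 648/5 ≈ 129.60)
h(w, X) = I (h(w, X) = √(-1) = I)
h(-2, -1) - l*(-8 + u) = I - 648*(-8 - 6)/5 = I - 648*(-14)/5 = I - 1*(-9072/5) = I + 9072/5 = 9072/5 + I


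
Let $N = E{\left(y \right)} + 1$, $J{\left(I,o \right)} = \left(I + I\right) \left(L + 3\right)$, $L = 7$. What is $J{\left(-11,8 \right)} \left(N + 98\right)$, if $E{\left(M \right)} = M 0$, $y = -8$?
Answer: $-21780$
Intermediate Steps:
$J{\left(I,o \right)} = 20 I$ ($J{\left(I,o \right)} = \left(I + I\right) \left(7 + 3\right) = 2 I 10 = 20 I$)
$E{\left(M \right)} = 0$
$N = 1$ ($N = 0 + 1 = 1$)
$J{\left(-11,8 \right)} \left(N + 98\right) = 20 \left(-11\right) \left(1 + 98\right) = \left(-220\right) 99 = -21780$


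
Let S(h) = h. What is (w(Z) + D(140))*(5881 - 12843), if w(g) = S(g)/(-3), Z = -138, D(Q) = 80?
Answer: -877212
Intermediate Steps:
w(g) = -g/3 (w(g) = g/(-3) = g*(-⅓) = -g/3)
(w(Z) + D(140))*(5881 - 12843) = (-⅓*(-138) + 80)*(5881 - 12843) = (46 + 80)*(-6962) = 126*(-6962) = -877212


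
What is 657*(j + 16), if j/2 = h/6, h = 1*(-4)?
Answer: 9636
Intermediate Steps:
h = -4
j = -4/3 (j = 2*(-4/6) = 2*((⅙)*(-4)) = 2*(-⅔) = -4/3 ≈ -1.3333)
657*(j + 16) = 657*(-4/3 + 16) = 657*(44/3) = 9636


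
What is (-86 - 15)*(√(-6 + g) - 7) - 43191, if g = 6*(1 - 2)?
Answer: -42484 - 202*I*√3 ≈ -42484.0 - 349.87*I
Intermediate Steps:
g = -6 (g = 6*(-1) = -6)
(-86 - 15)*(√(-6 + g) - 7) - 43191 = (-86 - 15)*(√(-6 - 6) - 7) - 43191 = -101*(√(-12) - 7) - 43191 = -101*(2*I*√3 - 7) - 43191 = -101*(-7 + 2*I*√3) - 43191 = (707 - 202*I*√3) - 43191 = -42484 - 202*I*√3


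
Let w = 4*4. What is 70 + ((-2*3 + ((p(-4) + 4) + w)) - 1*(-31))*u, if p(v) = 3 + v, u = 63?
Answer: 2842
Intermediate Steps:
w = 16
70 + ((-2*3 + ((p(-4) + 4) + w)) - 1*(-31))*u = 70 + ((-2*3 + (((3 - 4) + 4) + 16)) - 1*(-31))*63 = 70 + ((-6 + ((-1 + 4) + 16)) + 31)*63 = 70 + ((-6 + (3 + 16)) + 31)*63 = 70 + ((-6 + 19) + 31)*63 = 70 + (13 + 31)*63 = 70 + 44*63 = 70 + 2772 = 2842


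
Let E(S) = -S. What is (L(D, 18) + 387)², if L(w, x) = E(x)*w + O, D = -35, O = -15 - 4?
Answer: 996004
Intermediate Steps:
O = -19
L(w, x) = -19 - w*x (L(w, x) = (-x)*w - 19 = -w*x - 19 = -19 - w*x)
(L(D, 18) + 387)² = ((-19 - 1*(-35)*18) + 387)² = ((-19 + 630) + 387)² = (611 + 387)² = 998² = 996004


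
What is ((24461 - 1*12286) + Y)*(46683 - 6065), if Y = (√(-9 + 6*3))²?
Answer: 494889712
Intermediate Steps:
Y = 9 (Y = (√(-9 + 18))² = (√9)² = 3² = 9)
((24461 - 1*12286) + Y)*(46683 - 6065) = ((24461 - 1*12286) + 9)*(46683 - 6065) = ((24461 - 12286) + 9)*40618 = (12175 + 9)*40618 = 12184*40618 = 494889712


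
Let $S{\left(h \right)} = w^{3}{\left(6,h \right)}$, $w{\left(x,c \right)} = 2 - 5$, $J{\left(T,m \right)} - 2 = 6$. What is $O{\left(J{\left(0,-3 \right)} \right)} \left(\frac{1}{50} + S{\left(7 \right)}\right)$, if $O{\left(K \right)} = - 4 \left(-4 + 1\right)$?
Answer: $- \frac{8094}{25} \approx -323.76$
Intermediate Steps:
$J{\left(T,m \right)} = 8$ ($J{\left(T,m \right)} = 2 + 6 = 8$)
$w{\left(x,c \right)} = -3$
$S{\left(h \right)} = -27$ ($S{\left(h \right)} = \left(-3\right)^{3} = -27$)
$O{\left(K \right)} = 12$ ($O{\left(K \right)} = \left(-4\right) \left(-3\right) = 12$)
$O{\left(J{\left(0,-3 \right)} \right)} \left(\frac{1}{50} + S{\left(7 \right)}\right) = 12 \left(\frac{1}{50} - 27\right) = 12 \left(- \frac{1349}{50}\right) = - \frac{8094}{25}$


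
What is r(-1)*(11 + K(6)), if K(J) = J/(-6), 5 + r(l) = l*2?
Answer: -70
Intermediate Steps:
r(l) = -5 + 2*l (r(l) = -5 + l*2 = -5 + 2*l)
K(J) = -J/6 (K(J) = J*(-⅙) = -J/6)
r(-1)*(11 + K(6)) = (-5 + 2*(-1))*(11 - ⅙*6) = (-5 - 2)*(11 - 1) = -7*10 = -70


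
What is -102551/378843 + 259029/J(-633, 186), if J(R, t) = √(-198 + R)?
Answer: -102551/378843 - 86343*I*√831/277 ≈ -0.2707 - 8985.6*I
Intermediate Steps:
-102551/378843 + 259029/J(-633, 186) = -102551/378843 + 259029/(√(-198 - 633)) = -102551*1/378843 + 259029/(√(-831)) = -102551/378843 + 259029/((I*√831)) = -102551/378843 + 259029*(-I*√831/831) = -102551/378843 - 86343*I*√831/277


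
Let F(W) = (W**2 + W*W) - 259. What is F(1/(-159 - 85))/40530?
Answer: -7709911/1206497040 ≈ -0.0063903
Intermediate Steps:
F(W) = -259 + 2*W**2 (F(W) = (W**2 + W**2) - 259 = 2*W**2 - 259 = -259 + 2*W**2)
F(1/(-159 - 85))/40530 = (-259 + 2*(1/(-159 - 85))**2)/40530 = (-259 + 2*(1/(-244))**2)*(1/40530) = (-259 + 2*(-1/244)**2)*(1/40530) = (-259 + 2*(1/59536))*(1/40530) = (-259 + 1/29768)*(1/40530) = -7709911/29768*1/40530 = -7709911/1206497040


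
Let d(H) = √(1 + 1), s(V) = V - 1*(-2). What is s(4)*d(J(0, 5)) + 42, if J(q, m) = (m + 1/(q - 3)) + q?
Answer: 42 + 6*√2 ≈ 50.485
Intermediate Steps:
s(V) = 2 + V (s(V) = V + 2 = 2 + V)
J(q, m) = m + q + 1/(-3 + q) (J(q, m) = (m + 1/(-3 + q)) + q = m + q + 1/(-3 + q))
d(H) = √2
s(4)*d(J(0, 5)) + 42 = (2 + 4)*√2 + 42 = 6*√2 + 42 = 42 + 6*√2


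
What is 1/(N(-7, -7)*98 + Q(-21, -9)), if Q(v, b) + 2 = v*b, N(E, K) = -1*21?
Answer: -1/1871 ≈ -0.00053447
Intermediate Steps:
N(E, K) = -21
Q(v, b) = -2 + b*v (Q(v, b) = -2 + v*b = -2 + b*v)
1/(N(-7, -7)*98 + Q(-21, -9)) = 1/(-21*98 + (-2 - 9*(-21))) = 1/(-2058 + (-2 + 189)) = 1/(-2058 + 187) = 1/(-1871) = -1/1871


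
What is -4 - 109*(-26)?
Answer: 2830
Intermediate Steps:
-4 - 109*(-26) = -4 + 2834 = 2830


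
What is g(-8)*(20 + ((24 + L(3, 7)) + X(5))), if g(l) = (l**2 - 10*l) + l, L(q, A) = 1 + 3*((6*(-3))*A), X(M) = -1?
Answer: -45424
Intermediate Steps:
L(q, A) = 1 - 54*A (L(q, A) = 1 + 3*(-18*A) = 1 - 54*A)
g(l) = l**2 - 9*l
g(-8)*(20 + ((24 + L(3, 7)) + X(5))) = (-8*(-9 - 8))*(20 + ((24 + (1 - 54*7)) - 1)) = (-8*(-17))*(20 + ((24 + (1 - 378)) - 1)) = 136*(20 + ((24 - 377) - 1)) = 136*(20 + (-353 - 1)) = 136*(20 - 354) = 136*(-334) = -45424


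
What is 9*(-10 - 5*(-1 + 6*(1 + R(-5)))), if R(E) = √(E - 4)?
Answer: -315 - 810*I ≈ -315.0 - 810.0*I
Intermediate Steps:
R(E) = √(-4 + E)
9*(-10 - 5*(-1 + 6*(1 + R(-5)))) = 9*(-10 - 5*(-1 + 6*(1 + √(-4 - 5)))) = 9*(-10 - 5*(-1 + 6*(1 + √(-9)))) = 9*(-10 - 5*(-1 + 6*(1 + 3*I))) = 9*(-10 - 5*(-1 + (6 + 18*I))) = 9*(-10 - 5*(5 + 18*I)) = 9*(-10 + (-25 - 90*I)) = 9*(-35 - 90*I) = -315 - 810*I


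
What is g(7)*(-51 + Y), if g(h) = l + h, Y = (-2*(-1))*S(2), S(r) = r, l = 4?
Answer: -517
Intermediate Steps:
Y = 4 (Y = -2*(-1)*2 = 2*2 = 4)
g(h) = 4 + h
g(7)*(-51 + Y) = (4 + 7)*(-51 + 4) = 11*(-47) = -517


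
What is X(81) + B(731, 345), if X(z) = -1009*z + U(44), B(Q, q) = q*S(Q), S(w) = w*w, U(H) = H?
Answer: 184272860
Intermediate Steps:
S(w) = w²
B(Q, q) = q*Q²
X(z) = 44 - 1009*z (X(z) = -1009*z + 44 = 44 - 1009*z)
X(81) + B(731, 345) = (44 - 1009*81) + 345*731² = (44 - 81729) + 345*534361 = -81685 + 184354545 = 184272860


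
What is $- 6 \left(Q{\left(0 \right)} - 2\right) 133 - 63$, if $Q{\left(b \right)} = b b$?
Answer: $1533$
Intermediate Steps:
$Q{\left(b \right)} = b^{2}$
$- 6 \left(Q{\left(0 \right)} - 2\right) 133 - 63 = - 6 \left(0^{2} - 2\right) 133 - 63 = - 6 \left(0 - 2\right) 133 - 63 = \left(-6\right) \left(-2\right) 133 - 63 = 12 \cdot 133 - 63 = 1596 - 63 = 1533$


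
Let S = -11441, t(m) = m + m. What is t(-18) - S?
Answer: 11405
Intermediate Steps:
t(m) = 2*m
t(-18) - S = 2*(-18) - 1*(-11441) = -36 + 11441 = 11405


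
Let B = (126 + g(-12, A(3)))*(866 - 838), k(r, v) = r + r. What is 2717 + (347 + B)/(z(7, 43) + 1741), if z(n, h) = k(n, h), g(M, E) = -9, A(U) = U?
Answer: 4771958/1755 ≈ 2719.1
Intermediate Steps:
k(r, v) = 2*r
z(n, h) = 2*n
B = 3276 (B = (126 - 9)*(866 - 838) = 117*28 = 3276)
2717 + (347 + B)/(z(7, 43) + 1741) = 2717 + (347 + 3276)/(2*7 + 1741) = 2717 + 3623/(14 + 1741) = 2717 + 3623/1755 = 4771958/1755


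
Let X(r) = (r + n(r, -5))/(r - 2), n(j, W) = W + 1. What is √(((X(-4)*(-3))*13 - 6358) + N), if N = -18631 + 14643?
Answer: I*√10398 ≈ 101.97*I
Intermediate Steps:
n(j, W) = 1 + W
N = -3988
X(r) = (-4 + r)/(-2 + r) (X(r) = (r + (1 - 5))/(r - 2) = (r - 4)/(-2 + r) = (-4 + r)/(-2 + r))
√(((X(-4)*(-3))*13 - 6358) + N) = √(((((-4 - 4)/(-2 - 4))*(-3))*13 - 6358) - 3988) = √((((-8/(-6))*(-3))*13 - 6358) - 3988) = √(((-⅙*(-8)*(-3))*13 - 6358) - 3988) = √((((4/3)*(-3))*13 - 6358) - 3988) = √((-4*13 - 6358) - 3988) = √((-52 - 6358) - 3988) = √(-6410 - 3988) = √(-10398) = I*√10398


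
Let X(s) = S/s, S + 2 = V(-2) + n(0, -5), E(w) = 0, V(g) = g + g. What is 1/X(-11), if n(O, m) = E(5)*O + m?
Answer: 1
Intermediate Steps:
V(g) = 2*g
n(O, m) = m (n(O, m) = 0*O + m = 0 + m = m)
S = -11 (S = -2 + (2*(-2) - 5) = -2 + (-4 - 5) = -2 - 9 = -11)
X(s) = -11/s
1/X(-11) = 1/(-11/(-11)) = 1/(-11*(-1/11)) = 1/1 = 1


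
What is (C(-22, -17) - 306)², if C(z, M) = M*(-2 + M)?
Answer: 289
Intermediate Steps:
(C(-22, -17) - 306)² = (-17*(-2 - 17) - 306)² = (-17*(-19) - 306)² = (323 - 306)² = 17² = 289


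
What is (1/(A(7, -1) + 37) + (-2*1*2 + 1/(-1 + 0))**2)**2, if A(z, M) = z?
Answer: 1212201/1936 ≈ 626.14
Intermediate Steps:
(1/(A(7, -1) + 37) + (-2*1*2 + 1/(-1 + 0))**2)**2 = (1/(7 + 37) + (-2*1*2 + 1/(-1 + 0))**2)**2 = (1/44 + (-2*2 + 1/(-1))**2)**2 = (1/44 + (-4 - 1)**2)**2 = (1/44 + (-5)**2)**2 = (1/44 + 25)**2 = (1101/44)**2 = 1212201/1936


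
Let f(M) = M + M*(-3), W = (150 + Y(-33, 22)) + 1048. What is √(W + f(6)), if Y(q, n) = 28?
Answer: √1214 ≈ 34.843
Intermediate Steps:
W = 1226 (W = (150 + 28) + 1048 = 178 + 1048 = 1226)
f(M) = -2*M (f(M) = M - 3*M = -2*M)
√(W + f(6)) = √(1226 - 2*6) = √(1226 - 12) = √1214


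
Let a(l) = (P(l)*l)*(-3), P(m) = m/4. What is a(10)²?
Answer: 5625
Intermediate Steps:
P(m) = m/4 (P(m) = m*(¼) = m/4)
a(l) = -3*l²/4 (a(l) = ((l/4)*l)*(-3) = (l²/4)*(-3) = -3*l²/4)
a(10)² = (-¾*10²)² = (-¾*100)² = (-75)² = 5625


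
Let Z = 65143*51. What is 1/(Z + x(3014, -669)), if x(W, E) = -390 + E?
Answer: 1/3321234 ≈ 3.0109e-7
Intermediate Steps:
Z = 3322293
1/(Z + x(3014, -669)) = 1/(3322293 + (-390 - 669)) = 1/(3322293 - 1059) = 1/3321234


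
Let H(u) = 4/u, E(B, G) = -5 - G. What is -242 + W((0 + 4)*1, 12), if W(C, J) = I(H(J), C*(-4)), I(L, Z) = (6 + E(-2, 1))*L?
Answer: -242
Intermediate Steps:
I(L, Z) = 0 (I(L, Z) = (6 + (-5 - 1*1))*L = (6 + (-5 - 1))*L = (6 - 6)*L = 0*L = 0)
W(C, J) = 0
-242 + W((0 + 4)*1, 12) = -242 + 0 = -242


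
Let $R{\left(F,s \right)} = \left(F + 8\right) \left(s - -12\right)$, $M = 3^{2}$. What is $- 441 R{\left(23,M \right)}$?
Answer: $-287091$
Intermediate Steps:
$M = 9$
$R{\left(F,s \right)} = \left(8 + F\right) \left(12 + s\right)$ ($R{\left(F,s \right)} = \left(8 + F\right) \left(s + 12\right) = \left(8 + F\right) \left(12 + s\right)$)
$- 441 R{\left(23,M \right)} = - 441 \left(96 + 8 \cdot 9 + 12 \cdot 23 + 23 \cdot 9\right) = - 441 \left(96 + 72 + 276 + 207\right) = \left(-441\right) 651 = -287091$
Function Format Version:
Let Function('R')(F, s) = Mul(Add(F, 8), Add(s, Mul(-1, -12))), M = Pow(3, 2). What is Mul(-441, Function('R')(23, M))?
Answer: -287091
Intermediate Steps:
M = 9
Function('R')(F, s) = Mul(Add(8, F), Add(12, s)) (Function('R')(F, s) = Mul(Add(8, F), Add(s, 12)) = Mul(Add(8, F), Add(12, s)))
Mul(-441, Function('R')(23, M)) = Mul(-441, Add(96, Mul(8, 9), Mul(12, 23), Mul(23, 9))) = Mul(-441, Add(96, 72, 276, 207)) = Mul(-441, 651) = -287091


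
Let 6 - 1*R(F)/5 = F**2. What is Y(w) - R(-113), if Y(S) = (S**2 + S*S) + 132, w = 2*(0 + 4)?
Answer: 64075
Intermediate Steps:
R(F) = 30 - 5*F**2
w = 8 (w = 2*4 = 8)
Y(S) = 132 + 2*S**2 (Y(S) = (S**2 + S**2) + 132 = 2*S**2 + 132 = 132 + 2*S**2)
Y(w) - R(-113) = (132 + 2*8**2) - (30 - 5*(-113)**2) = (132 + 2*64) - (30 - 5*12769) = (132 + 128) - (30 - 63845) = 260 - 1*(-63815) = 260 + 63815 = 64075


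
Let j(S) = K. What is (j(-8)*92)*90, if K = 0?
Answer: 0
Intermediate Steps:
j(S) = 0
(j(-8)*92)*90 = (0*92)*90 = 0*90 = 0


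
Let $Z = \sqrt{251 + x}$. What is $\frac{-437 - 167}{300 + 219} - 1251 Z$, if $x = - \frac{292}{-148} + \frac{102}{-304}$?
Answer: $- \frac{604}{519} - \frac{1251 \sqrt{1997691198}}{2812} \approx -19885.0$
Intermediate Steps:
$x = \frac{9209}{5624}$ ($x = \left(-292\right) \left(- \frac{1}{148}\right) + 102 \left(- \frac{1}{304}\right) = \frac{73}{37} - \frac{51}{152} = \frac{9209}{5624} \approx 1.6374$)
$Z = \frac{\sqrt{1997691198}}{2812}$ ($Z = \sqrt{251 + \frac{9209}{5624}} = \sqrt{\frac{1420833}{5624}} = \frac{\sqrt{1997691198}}{2812} \approx 15.895$)
$\frac{-437 - 167}{300 + 219} - 1251 Z = \frac{-437 - 167}{300 + 219} - 1251 \frac{\sqrt{1997691198}}{2812} = - \frac{604}{519} - \frac{1251 \sqrt{1997691198}}{2812}$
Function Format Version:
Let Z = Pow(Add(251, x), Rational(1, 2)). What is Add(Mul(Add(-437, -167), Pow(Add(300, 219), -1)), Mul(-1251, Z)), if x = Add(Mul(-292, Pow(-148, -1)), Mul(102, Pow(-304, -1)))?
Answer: Add(Rational(-604, 519), Mul(Rational(-1251, 2812), Pow(1997691198, Rational(1, 2)))) ≈ -19885.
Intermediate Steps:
x = Rational(9209, 5624) (x = Add(Mul(-292, Rational(-1, 148)), Mul(102, Rational(-1, 304))) = Add(Rational(73, 37), Rational(-51, 152)) = Rational(9209, 5624) ≈ 1.6374)
Z = Mul(Rational(1, 2812), Pow(1997691198, Rational(1, 2))) (Z = Pow(Add(251, Rational(9209, 5624)), Rational(1, 2)) = Pow(Rational(1420833, 5624), Rational(1, 2)) = Mul(Rational(1, 2812), Pow(1997691198, Rational(1, 2))) ≈ 15.895)
Add(Mul(Add(-437, -167), Pow(Add(300, 219), -1)), Mul(-1251, Z)) = Add(Mul(Add(-437, -167), Pow(Add(300, 219), -1)), Mul(-1251, Mul(Rational(1, 2812), Pow(1997691198, Rational(1, 2))))) = Add(Mul(-604, Pow(519, -1)), Mul(Rational(-1251, 2812), Pow(1997691198, Rational(1, 2)))) = Add(Mul(-604, Rational(1, 519)), Mul(Rational(-1251, 2812), Pow(1997691198, Rational(1, 2)))) = Add(Rational(-604, 519), Mul(Rational(-1251, 2812), Pow(1997691198, Rational(1, 2))))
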